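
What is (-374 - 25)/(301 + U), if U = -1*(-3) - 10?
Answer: -19/14 ≈ -1.3571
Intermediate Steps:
U = -7 (U = 3 - 10 = -7)
(-374 - 25)/(301 + U) = (-374 - 25)/(301 - 7) = -399/294 = -399*1/294 = -19/14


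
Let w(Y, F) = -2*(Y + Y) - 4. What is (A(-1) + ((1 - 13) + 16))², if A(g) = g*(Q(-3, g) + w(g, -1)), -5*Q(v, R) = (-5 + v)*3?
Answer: 16/25 ≈ 0.64000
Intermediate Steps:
w(Y, F) = -4 - 4*Y (w(Y, F) = -4*Y - 4 = -4 - 4*Y)
Q(v, R) = 3 - 3*v/5 (Q(v, R) = -(-5 + v)*3/5 = -(-15 + 3*v)/5 = 3 - 3*v/5)
A(g) = g*(⅘ - 4*g) (A(g) = g*((3 - ⅗*(-3)) + (-4 - 4*g)) = g*((3 + 9/5) + (-4 - 4*g)) = g*(24/5 + (-4 - 4*g)) = g*(⅘ - 4*g))
(A(-1) + ((1 - 13) + 16))² = ((⅘)*(-1)*(1 - 5*(-1)) + ((1 - 13) + 16))² = ((⅘)*(-1)*(1 + 5) + (-12 + 16))² = ((⅘)*(-1)*6 + 4)² = (-24/5 + 4)² = (-⅘)² = 16/25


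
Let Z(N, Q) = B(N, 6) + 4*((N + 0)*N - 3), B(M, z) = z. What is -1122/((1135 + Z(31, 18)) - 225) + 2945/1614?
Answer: 1521494/957909 ≈ 1.5883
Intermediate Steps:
Z(N, Q) = -6 + 4*N² (Z(N, Q) = 6 + 4*((N + 0)*N - 3) = 6 + 4*(N*N - 3) = 6 + 4*(N² - 3) = 6 + 4*(-3 + N²) = 6 + (-12 + 4*N²) = -6 + 4*N²)
-1122/((1135 + Z(31, 18)) - 225) + 2945/1614 = -1122/((1135 + (-6 + 4*31²)) - 225) + 2945/1614 = -1122/((1135 + (-6 + 4*961)) - 225) + 2945*(1/1614) = -1122/((1135 + (-6 + 3844)) - 225) + 2945/1614 = -1122/((1135 + 3838) - 225) + 2945/1614 = -1122/(4973 - 225) + 2945/1614 = -1122/4748 + 2945/1614 = -1122*1/4748 + 2945/1614 = -561/2374 + 2945/1614 = 1521494/957909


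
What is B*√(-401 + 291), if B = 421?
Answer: 421*I*√110 ≈ 4415.5*I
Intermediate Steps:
B*√(-401 + 291) = 421*√(-401 + 291) = 421*√(-110) = 421*(I*√110) = 421*I*√110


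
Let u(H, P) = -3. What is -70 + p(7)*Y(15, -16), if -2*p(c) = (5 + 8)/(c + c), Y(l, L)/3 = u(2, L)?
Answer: -1843/28 ≈ -65.821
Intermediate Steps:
Y(l, L) = -9 (Y(l, L) = 3*(-3) = -9)
p(c) = -13/(4*c) (p(c) = -(5 + 8)/(2*(c + c)) = -13/(2*(2*c)) = -13*1/(2*c)/2 = -13/(4*c))
-70 + p(7)*Y(15, -16) = -70 - 13/4/7*(-9) = -70 - 13/4*1/7*(-9) = -70 - 13/28*(-9) = -70 + 117/28 = -1843/28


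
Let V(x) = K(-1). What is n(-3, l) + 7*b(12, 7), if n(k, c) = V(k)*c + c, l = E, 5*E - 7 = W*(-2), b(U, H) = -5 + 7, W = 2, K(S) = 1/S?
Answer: 14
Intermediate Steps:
b(U, H) = 2
V(x) = -1 (V(x) = 1/(-1) = -1)
E = 3/5 (E = 7/5 + (2*(-2))/5 = 7/5 + (1/5)*(-4) = 7/5 - 4/5 = 3/5 ≈ 0.60000)
l = 3/5 ≈ 0.60000
n(k, c) = 0 (n(k, c) = -c + c = 0)
n(-3, l) + 7*b(12, 7) = 0 + 7*2 = 0 + 14 = 14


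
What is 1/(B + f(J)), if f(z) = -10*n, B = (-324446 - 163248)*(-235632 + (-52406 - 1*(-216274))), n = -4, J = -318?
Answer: 1/34998872256 ≈ 2.8572e-11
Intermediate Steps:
B = 34998872216 (B = -487694*(-235632 + (-52406 + 216274)) = -487694*(-235632 + 163868) = -487694*(-71764) = 34998872216)
f(z) = 40 (f(z) = -10*(-4) = 40)
1/(B + f(J)) = 1/(34998872216 + 40) = 1/34998872256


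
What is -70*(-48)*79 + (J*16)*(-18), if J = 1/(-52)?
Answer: 3450792/13 ≈ 2.6545e+5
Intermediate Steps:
J = -1/52 ≈ -0.019231
-70*(-48)*79 + (J*16)*(-18) = -70*(-48)*79 - 1/52*16*(-18) = 3360*79 - 4/13*(-18) = 265440 + 72/13 = 3450792/13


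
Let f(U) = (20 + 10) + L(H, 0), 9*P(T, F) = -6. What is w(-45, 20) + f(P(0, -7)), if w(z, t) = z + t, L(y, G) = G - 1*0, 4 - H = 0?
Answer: 5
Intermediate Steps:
H = 4 (H = 4 - 1*0 = 4 + 0 = 4)
P(T, F) = -⅔ (P(T, F) = (⅑)*(-6) = -⅔)
L(y, G) = G (L(y, G) = G + 0 = G)
f(U) = 30 (f(U) = (20 + 10) + 0 = 30 + 0 = 30)
w(z, t) = t + z
w(-45, 20) + f(P(0, -7)) = (20 - 45) + 30 = -25 + 30 = 5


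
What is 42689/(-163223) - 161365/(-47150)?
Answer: 4865138609/1539192890 ≈ 3.1608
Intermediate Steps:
42689/(-163223) - 161365/(-47150) = 42689*(-1/163223) - 161365*(-1/47150) = -42689/163223 + 32273/9430 = 4865138609/1539192890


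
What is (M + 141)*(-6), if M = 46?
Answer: -1122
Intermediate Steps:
(M + 141)*(-6) = (46 + 141)*(-6) = 187*(-6) = -1122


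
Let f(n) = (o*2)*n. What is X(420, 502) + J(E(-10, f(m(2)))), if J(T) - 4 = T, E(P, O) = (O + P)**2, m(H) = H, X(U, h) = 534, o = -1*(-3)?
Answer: 542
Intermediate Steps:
o = 3
f(n) = 6*n (f(n) = (3*2)*n = 6*n)
J(T) = 4 + T
X(420, 502) + J(E(-10, f(m(2)))) = 534 + (4 + (6*2 - 10)**2) = 534 + (4 + (12 - 10)**2) = 534 + (4 + 2**2) = 534 + (4 + 4) = 534 + 8 = 542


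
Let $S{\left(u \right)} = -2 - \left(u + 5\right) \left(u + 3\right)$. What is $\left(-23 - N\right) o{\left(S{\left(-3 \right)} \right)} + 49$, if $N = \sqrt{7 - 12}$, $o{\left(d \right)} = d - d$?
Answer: $49$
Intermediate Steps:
$S{\left(u \right)} = -2 - \left(3 + u\right) \left(5 + u\right)$ ($S{\left(u \right)} = -2 - \left(5 + u\right) \left(3 + u\right) = -2 - \left(3 + u\right) \left(5 + u\right)$)
$o{\left(d \right)} = 0$
$N = i \sqrt{5}$ ($N = \sqrt{-5} = i \sqrt{5} \approx 2.2361 i$)
$\left(-23 - N\right) o{\left(S{\left(-3 \right)} \right)} + 49 = \left(-23 - i \sqrt{5}\right) 0 + 49 = 0 + 49 = 49$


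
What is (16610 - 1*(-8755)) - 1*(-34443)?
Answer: 59808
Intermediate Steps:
(16610 - 1*(-8755)) - 1*(-34443) = (16610 + 8755) + 34443 = 25365 + 34443 = 59808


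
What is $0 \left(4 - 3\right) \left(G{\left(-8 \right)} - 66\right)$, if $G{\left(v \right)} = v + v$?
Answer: $0$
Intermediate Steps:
$G{\left(v \right)} = 2 v$
$0 \left(4 - 3\right) \left(G{\left(-8 \right)} - 66\right) = 0 \left(4 - 3\right) \left(2 \left(-8\right) - 66\right) = 0 \cdot 1 \left(-16 - 66\right) = 0 \left(-82\right) = 0$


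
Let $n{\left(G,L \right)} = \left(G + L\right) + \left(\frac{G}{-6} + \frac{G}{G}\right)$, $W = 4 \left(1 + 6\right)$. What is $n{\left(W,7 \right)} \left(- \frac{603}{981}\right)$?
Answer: $- \frac{6298}{327} \approx -19.26$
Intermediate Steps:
$W = 28$ ($W = 4 \cdot 7 = 28$)
$n{\left(G,L \right)} = 1 + L + \frac{5 G}{6}$ ($n{\left(G,L \right)} = \left(G + L\right) + \left(G \left(- \frac{1}{6}\right) + 1\right) = \left(G + L\right) - \left(-1 + \frac{G}{6}\right) = 1 + L + \frac{5 G}{6}$)
$n{\left(W,7 \right)} \left(- \frac{603}{981}\right) = \left(1 + 7 + \frac{5}{6} \cdot 28\right) \left(- \frac{603}{981}\right) = \left(1 + 7 + \frac{70}{3}\right) \left(\left(-603\right) \frac{1}{981}\right) = \frac{94}{3} \left(- \frac{67}{109}\right) = - \frac{6298}{327}$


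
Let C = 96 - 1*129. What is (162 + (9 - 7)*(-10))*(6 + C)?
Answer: -3834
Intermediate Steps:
C = -33 (C = 96 - 129 = -33)
(162 + (9 - 7)*(-10))*(6 + C) = (162 + (9 - 7)*(-10))*(6 - 33) = (162 + 2*(-10))*(-27) = (162 - 20)*(-27) = 142*(-27) = -3834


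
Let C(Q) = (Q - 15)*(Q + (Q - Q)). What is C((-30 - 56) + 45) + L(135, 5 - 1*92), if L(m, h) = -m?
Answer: 2161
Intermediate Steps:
C(Q) = Q*(-15 + Q) (C(Q) = (-15 + Q)*(Q + 0) = (-15 + Q)*Q = Q*(-15 + Q))
C((-30 - 56) + 45) + L(135, 5 - 1*92) = ((-30 - 56) + 45)*(-15 + ((-30 - 56) + 45)) - 1*135 = (-86 + 45)*(-15 + (-86 + 45)) - 135 = -41*(-15 - 41) - 135 = -41*(-56) - 135 = 2296 - 135 = 2161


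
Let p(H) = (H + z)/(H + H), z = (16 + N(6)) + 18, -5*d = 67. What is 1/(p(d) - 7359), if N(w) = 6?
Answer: -134/986239 ≈ -0.00013587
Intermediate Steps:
d = -67/5 (d = -⅕*67 = -67/5 ≈ -13.400)
z = 40 (z = (16 + 6) + 18 = 22 + 18 = 40)
p(H) = (40 + H)/(2*H) (p(H) = (H + 40)/(H + H) = (40 + H)/((2*H)) = (40 + H)*(1/(2*H)) = (40 + H)/(2*H))
1/(p(d) - 7359) = 1/((40 - 67/5)/(2*(-67/5)) - 7359) = 1/((½)*(-5/67)*(133/5) - 7359) = 1/(-133/134 - 7359) = 1/(-986239/134) = -134/986239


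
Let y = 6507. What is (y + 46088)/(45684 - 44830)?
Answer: 52595/854 ≈ 61.587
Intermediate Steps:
(y + 46088)/(45684 - 44830) = (6507 + 46088)/(45684 - 44830) = 52595/854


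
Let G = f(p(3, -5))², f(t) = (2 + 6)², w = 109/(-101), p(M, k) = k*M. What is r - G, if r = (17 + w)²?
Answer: -39197632/10201 ≈ -3842.5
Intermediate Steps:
p(M, k) = M*k
w = -109/101 (w = 109*(-1/101) = -109/101 ≈ -1.0792)
f(t) = 64 (f(t) = 8² = 64)
r = 2585664/10201 (r = (17 - 109/101)² = (1608/101)² = 2585664/10201 ≈ 253.47)
G = 4096 (G = 64² = 4096)
r - G = 2585664/10201 - 1*4096 = 2585664/10201 - 4096 = -39197632/10201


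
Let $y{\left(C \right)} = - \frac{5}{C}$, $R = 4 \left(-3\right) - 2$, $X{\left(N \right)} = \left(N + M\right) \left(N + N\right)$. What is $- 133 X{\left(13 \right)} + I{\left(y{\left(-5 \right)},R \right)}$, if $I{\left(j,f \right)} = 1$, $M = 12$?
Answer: $-86449$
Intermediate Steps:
$X{\left(N \right)} = 2 N \left(12 + N\right)$ ($X{\left(N \right)} = \left(N + 12\right) \left(N + N\right) = \left(12 + N\right) 2 N = 2 N \left(12 + N\right)$)
$R = -14$ ($R = -12 - 2 = -14$)
$- 133 X{\left(13 \right)} + I{\left(y{\left(-5 \right)},R \right)} = - 133 \cdot 2 \cdot 13 \left(12 + 13\right) + 1 = - 133 \cdot 2 \cdot 13 \cdot 25 + 1 = \left(-133\right) 650 + 1 = -86450 + 1 = -86449$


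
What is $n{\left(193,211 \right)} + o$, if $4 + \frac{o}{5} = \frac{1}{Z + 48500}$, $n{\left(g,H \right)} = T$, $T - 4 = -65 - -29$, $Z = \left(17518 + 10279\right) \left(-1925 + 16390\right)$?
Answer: $- \frac{4182173891}{80426421} \approx -52.0$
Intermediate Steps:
$Z = 402083605$ ($Z = 27797 \cdot 14465 = 402083605$)
$T = -32$ ($T = 4 - 36 = -32$)
$n{\left(g,H \right)} = -32$
$o = - \frac{1608528419}{80426421}$ ($o = -20 + \frac{5}{402083605 + 48500} = -20 + \frac{5}{402132105} = -20 + 5 \cdot \frac{1}{402132105} = -20 + \frac{1}{80426421} = - \frac{1608528419}{80426421} \approx -20.0$)
$n{\left(193,211 \right)} + o = -32 - \frac{1608528419}{80426421} = - \frac{4182173891}{80426421}$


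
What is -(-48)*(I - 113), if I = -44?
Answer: -7536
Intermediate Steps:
-(-48)*(I - 113) = -(-48)*(-44 - 113) = -(-48)*(-157) = -12*628 = -7536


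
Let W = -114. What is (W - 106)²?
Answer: 48400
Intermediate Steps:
(W - 106)² = (-114 - 106)² = (-220)² = 48400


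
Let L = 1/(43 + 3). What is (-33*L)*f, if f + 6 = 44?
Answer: -627/23 ≈ -27.261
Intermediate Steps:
f = 38 (f = -6 + 44 = 38)
L = 1/46 ≈ 0.021739
(-33*L)*f = -33*1/46*38 = -33/46*38 = -627/23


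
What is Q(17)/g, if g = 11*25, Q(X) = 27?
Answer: 27/275 ≈ 0.098182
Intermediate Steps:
g = 275
Q(17)/g = 27/275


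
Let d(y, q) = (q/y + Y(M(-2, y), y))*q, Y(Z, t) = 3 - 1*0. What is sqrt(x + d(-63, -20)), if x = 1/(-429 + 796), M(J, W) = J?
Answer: I*sqrt(3940838293)/7707 ≈ 8.1453*I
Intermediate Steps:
Y(Z, t) = 3 (Y(Z, t) = 3 + 0 = 3)
x = 1/367 ≈ 0.0027248
d(y, q) = q*(3 + q/y) (d(y, q) = (q/y + 3)*q = (3 + q/y)*q = q*(3 + q/y))
sqrt(x + d(-63, -20)) = sqrt(1/367 - 20*(-20 + 3*(-63))/(-63)) = sqrt(1/367 - 20*(-1/63)*(-20 - 189)) = sqrt(1/367 - 20*(-1/63)*(-209)) = sqrt(1/367 - 4180/63) = sqrt(-1533997/23121) = I*sqrt(3940838293)/7707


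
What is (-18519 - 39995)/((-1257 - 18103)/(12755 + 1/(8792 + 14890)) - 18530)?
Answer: 8837483844127/2798851377175 ≈ 3.1575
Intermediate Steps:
(-18519 - 39995)/((-1257 - 18103)/(12755 + 1/(8792 + 14890)) - 18530) = -58514/(-19360/(12755 + 1/23682) - 18530) = -58514/(-19360/302063911/23682 - 18530) = -58514/(-19360*23682/302063911 - 18530) = -58514/(-458483520/302063911 - 18530) = -58514/(-5597702754350/302063911) = -58514*(-302063911/5597702754350) = 8837483844127/2798851377175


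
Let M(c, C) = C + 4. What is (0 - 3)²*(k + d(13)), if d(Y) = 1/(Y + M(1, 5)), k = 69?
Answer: 13671/22 ≈ 621.41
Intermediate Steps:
M(c, C) = 4 + C
d(Y) = 1/(9 + Y) (d(Y) = 1/(Y + (4 + 5)) = 1/(Y + 9) = 1/(9 + Y))
(0 - 3)²*(k + d(13)) = (0 - 3)²*(69 + 1/(9 + 13)) = (-3)²*(69 + 1/22) = 9*(69 + 1/22) = 9*(1519/22) = 13671/22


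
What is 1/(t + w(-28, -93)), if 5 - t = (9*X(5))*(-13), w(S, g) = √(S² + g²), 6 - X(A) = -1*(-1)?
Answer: 590/338667 - √9433/338667 ≈ 0.0014553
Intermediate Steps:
X(A) = 5 (X(A) = 6 - (-1)*(-1) = 6 - 1*1 = 6 - 1 = 5)
t = 590 (t = 5 - 9*5*(-13) = 5 - 45*(-13) = 5 - 1*(-585) = 5 + 585 = 590)
1/(t + w(-28, -93)) = 1/(590 + √((-28)² + (-93)²)) = 1/(590 + √(784 + 8649)) = 1/(590 + √9433)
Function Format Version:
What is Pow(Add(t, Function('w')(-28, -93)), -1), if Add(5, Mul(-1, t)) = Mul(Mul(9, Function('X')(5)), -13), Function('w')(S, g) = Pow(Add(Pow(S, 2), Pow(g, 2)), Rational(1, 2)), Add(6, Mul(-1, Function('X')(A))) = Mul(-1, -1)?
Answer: Add(Rational(590, 338667), Mul(Rational(-1, 338667), Pow(9433, Rational(1, 2)))) ≈ 0.0014553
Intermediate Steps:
Function('X')(A) = 5 (Function('X')(A) = Add(6, Mul(-1, Mul(-1, -1))) = Add(6, Mul(-1, 1)) = Add(6, -1) = 5)
t = 590 (t = Add(5, Mul(-1, Mul(Mul(9, 5), -13))) = Add(5, Mul(-1, Mul(45, -13))) = Add(5, Mul(-1, -585)) = Add(5, 585) = 590)
Pow(Add(t, Function('w')(-28, -93)), -1) = Pow(Add(590, Pow(Add(Pow(-28, 2), Pow(-93, 2)), Rational(1, 2))), -1) = Pow(Add(590, Pow(Add(784, 8649), Rational(1, 2))), -1) = Pow(Add(590, Pow(9433, Rational(1, 2))), -1)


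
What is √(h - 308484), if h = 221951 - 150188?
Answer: I*√236721 ≈ 486.54*I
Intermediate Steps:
h = 71763
√(h - 308484) = √(71763 - 308484) = √(-236721) = I*√236721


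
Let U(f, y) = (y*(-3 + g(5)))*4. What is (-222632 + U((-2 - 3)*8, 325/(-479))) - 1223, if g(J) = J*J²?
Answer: -107385145/479 ≈ -2.2419e+5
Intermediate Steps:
g(J) = J³
U(f, y) = 488*y (U(f, y) = (y*(-3 + 5³))*4 = (y*(-3 + 125))*4 = (y*122)*4 = (122*y)*4 = 488*y)
(-222632 + U((-2 - 3)*8, 325/(-479))) - 1223 = (-222632 + 488*(325/(-479))) - 1223 = (-222632 + 488*(325*(-1/479))) - 1223 = (-222632 + 488*(-325/479)) - 1223 = (-222632 - 158600/479) - 1223 = -106799328/479 - 1223 = -107385145/479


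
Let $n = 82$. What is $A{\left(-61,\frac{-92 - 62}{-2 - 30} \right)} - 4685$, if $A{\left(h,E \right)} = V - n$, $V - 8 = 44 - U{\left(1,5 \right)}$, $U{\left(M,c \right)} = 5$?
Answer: $-4720$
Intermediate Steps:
$V = 47$ ($V = 8 + \left(44 - 5\right) = 8 + 39 = 47$)
$A{\left(h,E \right)} = -35$ ($A{\left(h,E \right)} = 47 - 82 = -35$)
$A{\left(-61,\frac{-92 - 62}{-2 - 30} \right)} - 4685 = -35 - 4685 = -4720$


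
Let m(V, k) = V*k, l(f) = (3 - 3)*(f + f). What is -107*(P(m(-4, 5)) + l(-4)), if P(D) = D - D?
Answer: 0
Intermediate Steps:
l(f) = 0 (l(f) = 0*(2*f) = 0)
P(D) = 0
-107*(P(m(-4, 5)) + l(-4)) = -107*(0 + 0) = -107*0 = 0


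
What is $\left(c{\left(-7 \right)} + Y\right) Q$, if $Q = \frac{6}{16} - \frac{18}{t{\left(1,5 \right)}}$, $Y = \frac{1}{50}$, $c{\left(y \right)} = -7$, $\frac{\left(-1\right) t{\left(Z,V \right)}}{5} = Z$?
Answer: $- \frac{55491}{2000} \approx -27.745$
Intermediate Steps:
$t{\left(Z,V \right)} = - 5 Z$
$Y = \frac{1}{50} \approx 0.02$
$Q = \frac{159}{40}$ ($Q = \frac{6}{16} - \frac{18}{\left(-5\right) 1} = 6 \cdot \frac{1}{16} - \frac{18}{-5} = \frac{3}{8} - - \frac{18}{5} = \frac{3}{8} + \frac{18}{5} = \frac{159}{40} \approx 3.975$)
$\left(c{\left(-7 \right)} + Y\right) Q = \left(-7 + \frac{1}{50}\right) \frac{159}{40} = \left(- \frac{349}{50}\right) \frac{159}{40} = - \frac{55491}{2000}$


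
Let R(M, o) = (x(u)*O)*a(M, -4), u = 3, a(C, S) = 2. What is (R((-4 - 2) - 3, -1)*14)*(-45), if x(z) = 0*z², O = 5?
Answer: 0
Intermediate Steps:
x(z) = 0
R(M, o) = 0 (R(M, o) = (0*5)*2 = 0*2 = 0)
(R((-4 - 2) - 3, -1)*14)*(-45) = (0*14)*(-45) = 0*(-45) = 0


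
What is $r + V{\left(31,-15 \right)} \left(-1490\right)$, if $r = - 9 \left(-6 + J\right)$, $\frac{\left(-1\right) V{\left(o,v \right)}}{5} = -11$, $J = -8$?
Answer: $-81824$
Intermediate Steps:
$V{\left(o,v \right)} = 55$ ($V{\left(o,v \right)} = \left(-5\right) \left(-11\right) = 55$)
$r = 126$ ($r = - 9 \left(-6 - 8\right) = \left(-9\right) \left(-14\right) = 126$)
$r + V{\left(31,-15 \right)} \left(-1490\right) = 126 + 55 \left(-1490\right) = 126 - 81950 = -81824$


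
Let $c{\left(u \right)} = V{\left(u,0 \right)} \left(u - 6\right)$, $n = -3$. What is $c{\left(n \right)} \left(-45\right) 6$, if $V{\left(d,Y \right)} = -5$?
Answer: $-12150$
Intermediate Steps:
$c{\left(u \right)} = 30 - 5 u$ ($c{\left(u \right)} = - 5 \left(u - 6\right) = - 5 \left(-6 + u\right) = 30 - 5 u$)
$c{\left(n \right)} \left(-45\right) 6 = \left(30 - -15\right) \left(-45\right) 6 = \left(30 + 15\right) \left(-45\right) 6 = 45 \left(-45\right) 6 = \left(-2025\right) 6 = -12150$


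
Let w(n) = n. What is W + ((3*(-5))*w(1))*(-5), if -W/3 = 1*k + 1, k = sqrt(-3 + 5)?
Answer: 72 - 3*sqrt(2) ≈ 67.757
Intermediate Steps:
k = sqrt(2) ≈ 1.4142
W = -3 - 3*sqrt(2) (W = -3*(1*sqrt(2) + 1) = -3*(sqrt(2) + 1) = -3*(1 + sqrt(2)) = -3 - 3*sqrt(2) ≈ -7.2426)
W + ((3*(-5))*w(1))*(-5) = (-3 - 3*sqrt(2)) + ((3*(-5))*1)*(-5) = (-3 - 3*sqrt(2)) - 15*1*(-5) = (-3 - 3*sqrt(2)) - 15*(-5) = (-3 - 3*sqrt(2)) + 75 = 72 - 3*sqrt(2)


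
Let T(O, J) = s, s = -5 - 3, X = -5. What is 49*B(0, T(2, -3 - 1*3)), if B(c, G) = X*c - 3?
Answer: -147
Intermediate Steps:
s = -8
T(O, J) = -8
B(c, G) = -3 - 5*c (B(c, G) = -5*c - 3 = -3 - 5*c)
49*B(0, T(2, -3 - 1*3)) = 49*(-3 - 5*0) = 49*(-3 + 0) = 49*(-3) = -147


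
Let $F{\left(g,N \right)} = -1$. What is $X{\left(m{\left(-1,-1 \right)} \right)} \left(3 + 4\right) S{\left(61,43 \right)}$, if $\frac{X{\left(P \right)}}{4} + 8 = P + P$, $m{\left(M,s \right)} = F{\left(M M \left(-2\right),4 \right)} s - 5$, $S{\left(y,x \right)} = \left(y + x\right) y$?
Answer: $-2842112$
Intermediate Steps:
$S{\left(y,x \right)} = y \left(x + y\right)$ ($S{\left(y,x \right)} = \left(x + y\right) y = y \left(x + y\right)$)
$m{\left(M,s \right)} = -5 - s$ ($m{\left(M,s \right)} = - s - 5 = -5 - s$)
$X{\left(P \right)} = -32 + 8 P$ ($X{\left(P \right)} = -32 + 4 \left(P + P\right) = -32 + 4 \cdot 2 P = -32 + 8 P$)
$X{\left(m{\left(-1,-1 \right)} \right)} \left(3 + 4\right) S{\left(61,43 \right)} = \left(-32 + 8 \left(-5 - -1\right)\right) \left(3 + 4\right) 61 \left(43 + 61\right) = \left(-32 + 8 \left(-5 + 1\right)\right) 7 \cdot 61 \cdot 104 = \left(-32 + 8 \left(-4\right)\right) 7 \cdot 6344 = \left(-32 - 32\right) 7 \cdot 6344 = \left(-64\right) 7 \cdot 6344 = \left(-448\right) 6344 = -2842112$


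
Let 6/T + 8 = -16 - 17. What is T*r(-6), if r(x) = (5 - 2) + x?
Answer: 18/41 ≈ 0.43902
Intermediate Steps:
T = -6/41 (T = 6/(-8 + (-16 - 17)) = 6/(-8 - 33) = 6/(-41) = 6*(-1/41) = -6/41 ≈ -0.14634)
r(x) = 3 + x
T*r(-6) = -6*(3 - 6)/41 = -6/41*(-3) = 18/41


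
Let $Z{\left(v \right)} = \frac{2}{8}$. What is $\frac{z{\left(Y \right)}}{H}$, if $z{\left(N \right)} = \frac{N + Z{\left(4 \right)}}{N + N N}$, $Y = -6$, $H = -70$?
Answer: $\frac{23}{8400} \approx 0.0027381$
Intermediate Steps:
$Z{\left(v \right)} = \frac{1}{4}$ ($Z{\left(v \right)} = 2 \cdot \frac{1}{8} = \frac{1}{4}$)
$z{\left(N \right)} = \frac{\frac{1}{4} + N}{N + N^{2}}$ ($z{\left(N \right)} = \frac{N + \frac{1}{4}}{N + N N} = \frac{\frac{1}{4} + N}{N + N^{2}}$)
$\frac{z{\left(Y \right)}}{H} = \frac{\frac{1}{-6} \frac{1}{1 - 6} \left(\frac{1}{4} - 6\right)}{-70} = \left(- \frac{1}{6}\right) \frac{1}{-5} \left(- \frac{23}{4}\right) \left(- \frac{1}{70}\right) = \left(- \frac{1}{6}\right) \left(- \frac{1}{5}\right) \left(- \frac{23}{4}\right) \left(- \frac{1}{70}\right) = \left(- \frac{23}{120}\right) \left(- \frac{1}{70}\right) = \frac{23}{8400}$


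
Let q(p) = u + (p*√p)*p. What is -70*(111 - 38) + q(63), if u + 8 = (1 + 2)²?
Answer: -5109 + 11907*√7 ≈ 26394.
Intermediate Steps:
u = 1 (u = -8 + (1 + 2)² = -8 + 3² = -8 + 9 = 1)
q(p) = 1 + p^(5/2) (q(p) = 1 + (p*√p)*p = 1 + p^(3/2)*p = 1 + p^(5/2))
-70*(111 - 38) + q(63) = -70*(111 - 38) + (1 + 63^(5/2)) = -70*73 + (1 + 11907*√7) = -5110 + (1 + 11907*√7) = -5109 + 11907*√7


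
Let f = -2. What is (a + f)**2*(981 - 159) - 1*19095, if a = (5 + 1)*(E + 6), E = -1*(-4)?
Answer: 2746113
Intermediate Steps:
E = 4
a = 60 (a = (5 + 1)*(4 + 6) = 6*10 = 60)
(a + f)**2*(981 - 159) - 1*19095 = (60 - 2)**2*(981 - 159) - 1*19095 = 58**2*822 - 19095 = 3364*822 - 19095 = 2765208 - 19095 = 2746113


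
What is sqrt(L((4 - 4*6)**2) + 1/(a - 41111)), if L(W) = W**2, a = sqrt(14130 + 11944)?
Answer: sqrt(160000 - 1/(41111 - sqrt(26074))) ≈ 400.00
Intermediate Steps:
a = sqrt(26074) ≈ 161.47
sqrt(L((4 - 4*6)**2) + 1/(a - 41111)) = sqrt(((4 - 4*6)**2)**2 + 1/(sqrt(26074) - 41111)) = sqrt(((4 - 24)**2)**2 + 1/(-41111 + sqrt(26074))) = sqrt(((-20)**2)**2 + 1/(-41111 + sqrt(26074))) = sqrt(400**2 + 1/(-41111 + sqrt(26074))) = sqrt(160000 + 1/(-41111 + sqrt(26074)))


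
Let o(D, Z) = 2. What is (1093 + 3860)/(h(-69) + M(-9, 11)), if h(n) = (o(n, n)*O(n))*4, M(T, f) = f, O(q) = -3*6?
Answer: -4953/133 ≈ -37.241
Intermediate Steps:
O(q) = -18
h(n) = -144 (h(n) = (2*(-18))*4 = -36*4 = -144)
(1093 + 3860)/(h(-69) + M(-9, 11)) = (1093 + 3860)/(-144 + 11) = 4953/(-133) = 4953*(-1/133) = -4953/133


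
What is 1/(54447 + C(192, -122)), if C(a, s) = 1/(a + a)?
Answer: 384/20907649 ≈ 1.8366e-5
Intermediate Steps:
C(a, s) = 1/(2*a)
1/(54447 + C(192, -122)) = 1/(54447 + (1/2)/192) = 1/(54447 + (1/2)*(1/192)) = 1/(54447 + 1/384) = 1/(20907649/384) = 384/20907649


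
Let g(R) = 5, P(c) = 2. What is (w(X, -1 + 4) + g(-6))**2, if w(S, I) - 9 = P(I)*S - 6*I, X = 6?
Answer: 64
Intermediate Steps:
w(S, I) = 9 - 6*I + 2*S (w(S, I) = 9 + (2*S - 6*I) = 9 + (-6*I + 2*S) = 9 - 6*I + 2*S)
(w(X, -1 + 4) + g(-6))**2 = ((9 - 6*(-1 + 4) + 2*6) + 5)**2 = ((9 - 6*3 + 12) + 5)**2 = ((9 - 18 + 12) + 5)**2 = (3 + 5)**2 = 8**2 = 64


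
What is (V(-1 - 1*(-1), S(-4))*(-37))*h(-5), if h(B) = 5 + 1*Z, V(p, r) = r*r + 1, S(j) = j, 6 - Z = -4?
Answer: -9435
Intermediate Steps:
Z = 10 (Z = 6 - 1*(-4) = 6 + 4 = 10)
V(p, r) = 1 + r**2 (V(p, r) = r**2 + 1 = 1 + r**2)
h(B) = 15 (h(B) = 5 + 1*10 = 5 + 10 = 15)
(V(-1 - 1*(-1), S(-4))*(-37))*h(-5) = ((1 + (-4)**2)*(-37))*15 = ((1 + 16)*(-37))*15 = (17*(-37))*15 = -629*15 = -9435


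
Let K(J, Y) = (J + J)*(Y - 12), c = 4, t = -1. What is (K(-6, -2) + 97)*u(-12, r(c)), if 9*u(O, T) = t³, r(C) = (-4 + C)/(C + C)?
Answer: -265/9 ≈ -29.444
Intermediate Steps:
K(J, Y) = 2*J*(-12 + Y) (K(J, Y) = (2*J)*(-12 + Y) = 2*J*(-12 + Y))
r(C) = (-4 + C)/(2*C) (r(C) = (-4 + C)/((2*C)) = (-4 + C)*(1/(2*C)) = (-4 + C)/(2*C))
u(O, T) = -⅑ (u(O, T) = (⅑)*(-1)³ = (⅑)*(-1) = -⅑)
(K(-6, -2) + 97)*u(-12, r(c)) = (2*(-6)*(-12 - 2) + 97)*(-⅑) = (2*(-6)*(-14) + 97)*(-⅑) = (168 + 97)*(-⅑) = 265*(-⅑) = -265/9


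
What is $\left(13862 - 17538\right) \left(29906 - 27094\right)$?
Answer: $-10336912$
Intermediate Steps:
$\left(13862 - 17538\right) \left(29906 - 27094\right) = \left(13862 - 17538\right) 2812 = \left(-3676\right) 2812 = -10336912$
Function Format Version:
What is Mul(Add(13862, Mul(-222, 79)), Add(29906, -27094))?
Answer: -10336912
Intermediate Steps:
Mul(Add(13862, Mul(-222, 79)), Add(29906, -27094)) = Mul(Add(13862, -17538), 2812) = Mul(-3676, 2812) = -10336912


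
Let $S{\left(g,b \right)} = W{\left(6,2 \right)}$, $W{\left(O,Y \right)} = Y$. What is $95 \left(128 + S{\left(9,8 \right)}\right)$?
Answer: $12350$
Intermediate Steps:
$S{\left(g,b \right)} = 2$
$95 \left(128 + S{\left(9,8 \right)}\right) = 95 \left(128 + 2\right) = 95 \cdot 130 = 12350$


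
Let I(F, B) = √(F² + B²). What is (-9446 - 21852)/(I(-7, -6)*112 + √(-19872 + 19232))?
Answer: -15649/(56*√85 + 4*I*√10) ≈ -30.292 + 0.74215*I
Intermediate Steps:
I(F, B) = √(B² + F²)
(-9446 - 21852)/(I(-7, -6)*112 + √(-19872 + 19232)) = (-9446 - 21852)/(√((-6)² + (-7)²)*112 + √(-19872 + 19232)) = -31298/(√(36 + 49)*112 + √(-640)) = -31298/(√85*112 + 8*I*√10) = -31298/(112*√85 + 8*I*√10)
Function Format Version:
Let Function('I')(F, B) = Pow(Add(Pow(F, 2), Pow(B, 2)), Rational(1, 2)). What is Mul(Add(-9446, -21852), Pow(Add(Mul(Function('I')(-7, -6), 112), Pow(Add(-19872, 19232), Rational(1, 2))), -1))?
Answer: Mul(-15649, Pow(Add(Mul(56, Pow(85, Rational(1, 2))), Mul(4, I, Pow(10, Rational(1, 2)))), -1)) ≈ Add(-30.292, Mul(0.74215, I))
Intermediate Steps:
Function('I')(F, B) = Pow(Add(Pow(B, 2), Pow(F, 2)), Rational(1, 2))
Mul(Add(-9446, -21852), Pow(Add(Mul(Function('I')(-7, -6), 112), Pow(Add(-19872, 19232), Rational(1, 2))), -1)) = Mul(Add(-9446, -21852), Pow(Add(Mul(Pow(Add(Pow(-6, 2), Pow(-7, 2)), Rational(1, 2)), 112), Pow(Add(-19872, 19232), Rational(1, 2))), -1)) = Mul(-31298, Pow(Add(Mul(Pow(Add(36, 49), Rational(1, 2)), 112), Pow(-640, Rational(1, 2))), -1)) = Mul(-31298, Pow(Add(Mul(Pow(85, Rational(1, 2)), 112), Mul(8, I, Pow(10, Rational(1, 2)))), -1)) = Mul(-31298, Pow(Add(Mul(112, Pow(85, Rational(1, 2))), Mul(8, I, Pow(10, Rational(1, 2)))), -1))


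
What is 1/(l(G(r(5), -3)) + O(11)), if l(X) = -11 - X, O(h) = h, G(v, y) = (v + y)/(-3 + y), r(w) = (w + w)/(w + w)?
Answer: -3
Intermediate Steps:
r(w) = 1 (r(w) = (2*w)/((2*w)) = (2*w)*(1/(2*w)) = 1)
G(v, y) = (v + y)/(-3 + y)
1/(l(G(r(5), -3)) + O(11)) = 1/((-11 - (1 - 3)/(-3 - 3)) + 11) = 1/((-11 - (-2)/(-6)) + 11) = 1/((-11 - (-1)*(-2)/6) + 11) = 1/((-11 - 1*1/3) + 11) = 1/((-11 - 1/3) + 11) = 1/(-34/3 + 11) = 1/(-1/3) = -3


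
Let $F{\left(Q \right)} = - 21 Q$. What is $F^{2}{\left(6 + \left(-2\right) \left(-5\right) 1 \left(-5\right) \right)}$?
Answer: $853776$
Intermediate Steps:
$F^{2}{\left(6 + \left(-2\right) \left(-5\right) 1 \left(-5\right) \right)} = \left(- 21 \left(6 + \left(-2\right) \left(-5\right) 1 \left(-5\right)\right)\right)^{2} = \left(- 21 \left(6 + 10 \cdot 1 \left(-5\right)\right)\right)^{2} = \left(- 21 \left(6 + 10 \left(-5\right)\right)\right)^{2} = \left(- 21 \left(6 - 50\right)\right)^{2} = \left(\left(-21\right) \left(-44\right)\right)^{2} = 924^{2} = 853776$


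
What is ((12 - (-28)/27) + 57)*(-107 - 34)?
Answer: -88877/9 ≈ -9875.2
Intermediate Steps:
((12 - (-28)/27) + 57)*(-107 - 34) = ((12 - (-28)/27) + 57)*(-141) = ((12 - 1*(-28/27)) + 57)*(-141) = ((12 + 28/27) + 57)*(-141) = (352/27 + 57)*(-141) = (1891/27)*(-141) = -88877/9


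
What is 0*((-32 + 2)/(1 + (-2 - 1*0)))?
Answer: 0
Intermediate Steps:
0*((-32 + 2)/(1 + (-2 - 1*0))) = 0*(-30/(1 + (-2 + 0))) = 0*(-30/(1 - 2)) = 0*(-30/(-1)) = 0*(-30*(-1)) = 0*30 = 0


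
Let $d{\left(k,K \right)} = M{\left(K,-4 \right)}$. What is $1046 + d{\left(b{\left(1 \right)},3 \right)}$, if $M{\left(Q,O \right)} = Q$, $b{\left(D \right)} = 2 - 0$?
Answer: $1049$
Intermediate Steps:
$b{\left(D \right)} = 2$ ($b{\left(D \right)} = 2 + 0 = 2$)
$d{\left(k,K \right)} = K$
$1046 + d{\left(b{\left(1 \right)},3 \right)} = 1046 + 3 = 1049$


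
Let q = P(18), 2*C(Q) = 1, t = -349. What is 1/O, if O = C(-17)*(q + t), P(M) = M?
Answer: -2/331 ≈ -0.0060423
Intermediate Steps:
C(Q) = ½ (C(Q) = (½)*1 = ½)
q = 18
O = -331/2 (O = (18 - 349)/2 = (½)*(-331) = -331/2 ≈ -165.50)
1/O = 1/(-331/2) = -2/331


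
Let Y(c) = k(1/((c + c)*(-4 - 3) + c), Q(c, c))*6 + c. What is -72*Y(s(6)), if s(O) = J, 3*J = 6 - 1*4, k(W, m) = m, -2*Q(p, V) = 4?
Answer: 816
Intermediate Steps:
Q(p, V) = -2 (Q(p, V) = -½*4 = -2)
J = ⅔ (J = (6 - 1*4)/3 = (6 - 4)/3 = (⅓)*2 = ⅔ ≈ 0.66667)
s(O) = ⅔
Y(c) = -12 + c (Y(c) = -2*6 + c = -12 + c)
-72*Y(s(6)) = -72*(-12 + ⅔) = -72*(-34/3) = 816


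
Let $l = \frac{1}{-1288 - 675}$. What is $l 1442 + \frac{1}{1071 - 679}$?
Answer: $- \frac{563301}{769496} \approx -0.73204$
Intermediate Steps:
$l = - \frac{1}{1963}$ ($l = \frac{1}{-1963} = - \frac{1}{1963} \approx -0.00050942$)
$l 1442 + \frac{1}{1071 - 679} = \left(- \frac{1}{1963}\right) 1442 + \frac{1}{1071 - 679} = - \frac{1442}{1963} + \frac{1}{392} = - \frac{563301}{769496}$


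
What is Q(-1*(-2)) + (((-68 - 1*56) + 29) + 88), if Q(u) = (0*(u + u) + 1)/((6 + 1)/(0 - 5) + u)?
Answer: -16/3 ≈ -5.3333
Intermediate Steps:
Q(u) = 1/(-7/5 + u) (Q(u) = (0*(2*u) + 1)/(7/(-5) + u) = (0 + 1)/(7*(-1/5) + u) = 1/(-7/5 + u))
Q(-1*(-2)) + (((-68 - 1*56) + 29) + 88) = 5/(-7 + 5*(-1*(-2))) + (((-68 - 1*56) + 29) + 88) = 5/(-7 + 5*2) + (((-68 - 56) + 29) + 88) = 5/(-7 + 10) + ((-124 + 29) + 88) = 5/3 + (-95 + 88) = 5*(1/3) - 7 = 5/3 - 7 = -16/3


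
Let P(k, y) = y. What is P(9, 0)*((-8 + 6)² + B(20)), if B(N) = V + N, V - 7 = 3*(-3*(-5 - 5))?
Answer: 0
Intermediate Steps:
V = 97 (V = 7 + 3*(-3*(-5 - 5)) = 7 + 3*(-3*(-10)) = 7 + 3*30 = 7 + 90 = 97)
B(N) = 97 + N
P(9, 0)*((-8 + 6)² + B(20)) = 0*((-8 + 6)² + (97 + 20)) = 0*((-2)² + 117) = 0*(4 + 117) = 0*121 = 0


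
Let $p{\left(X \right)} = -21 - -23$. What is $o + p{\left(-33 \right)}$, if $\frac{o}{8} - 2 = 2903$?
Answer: $23242$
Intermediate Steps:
$p{\left(X \right)} = 2$ ($p{\left(X \right)} = -21 + 23 = 2$)
$o = 23240$ ($o = 16 + 8 \cdot 2903 = 16 + 23224 = 23240$)
$o + p{\left(-33 \right)} = 23240 + 2 = 23242$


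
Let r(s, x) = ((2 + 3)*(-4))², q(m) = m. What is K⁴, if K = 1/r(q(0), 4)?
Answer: 1/25600000000 ≈ 3.9062e-11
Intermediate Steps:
r(s, x) = 400 (r(s, x) = (5*(-4))² = (-20)² = 400)
K = 1/400 ≈ 0.0025000
K⁴ = (1/400)⁴ = 1/25600000000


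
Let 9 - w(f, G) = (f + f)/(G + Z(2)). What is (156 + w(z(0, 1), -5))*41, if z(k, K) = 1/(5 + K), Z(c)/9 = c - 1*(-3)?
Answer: 811759/120 ≈ 6764.7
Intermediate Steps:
Z(c) = 27 + 9*c (Z(c) = 9*(c - 1*(-3)) = 9*(c + 3) = 9*(3 + c) = 27 + 9*c)
w(f, G) = 9 - 2*f/(45 + G) (w(f, G) = 9 - (f + f)/(G + (27 + 9*2)) = 9 - 2*f/(G + (27 + 18)) = 9 - 2*f/(G + 45) = 9 - 2*f/(45 + G))
(156 + w(z(0, 1), -5))*41 = (156 + (405 - 2/(5 + 1) + 9*(-5))/(45 - 5))*41 = (156 + (405 - 2/6 - 45)/40)*41 = (156 + (405 - 2*⅙ - 45)/40)*41 = (156 + (405 - ⅓ - 45)/40)*41 = (156 + (1/40)*(1079/3))*41 = (156 + 1079/120)*41 = (19799/120)*41 = 811759/120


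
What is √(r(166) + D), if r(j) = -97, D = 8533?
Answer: 2*√2109 ≈ 91.848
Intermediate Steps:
√(r(166) + D) = √(-97 + 8533) = √8436 = 2*√2109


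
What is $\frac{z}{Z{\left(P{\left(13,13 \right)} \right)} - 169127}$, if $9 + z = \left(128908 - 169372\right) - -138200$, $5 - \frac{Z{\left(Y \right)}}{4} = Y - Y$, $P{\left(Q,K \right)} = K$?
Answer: $- \frac{97727}{169107} \approx -0.5779$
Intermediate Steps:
$Z{\left(Y \right)} = 20$ ($Z{\left(Y \right)} = 20 - 4 \left(Y - Y\right) = 20 - 0 = 20 + 0 = 20$)
$z = 97727$ ($z = -9 + \left(\left(128908 - 169372\right) - -138200\right) = -9 + \left(-40464 + 138200\right) = -9 + 97736 = 97727$)
$\frac{z}{Z{\left(P{\left(13,13 \right)} \right)} - 169127} = \frac{97727}{20 - 169127} = \frac{97727}{-169107} = 97727 \left(- \frac{1}{169107}\right) = - \frac{97727}{169107}$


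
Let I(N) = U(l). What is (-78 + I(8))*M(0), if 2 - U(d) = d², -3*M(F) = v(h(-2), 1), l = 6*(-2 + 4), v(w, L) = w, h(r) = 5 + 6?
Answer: 2420/3 ≈ 806.67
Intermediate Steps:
h(r) = 11
l = 12 (l = 6*2 = 12)
M(F) = -11/3 (M(F) = -⅓*11 = -11/3)
U(d) = 2 - d²
I(N) = -142 (I(N) = 2 - 1*12² = 2 - 1*144 = 2 - 144 = -142)
(-78 + I(8))*M(0) = (-78 - 142)*(-11/3) = -220*(-11/3) = 2420/3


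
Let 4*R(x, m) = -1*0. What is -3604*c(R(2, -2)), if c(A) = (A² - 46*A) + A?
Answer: 0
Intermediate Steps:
R(x, m) = 0 (R(x, m) = (-1*0)/4 = (¼)*0 = 0)
c(A) = A² - 45*A
-3604*c(R(2, -2)) = -0*(-45 + 0) = -0*(-45) = -3604*0 = 0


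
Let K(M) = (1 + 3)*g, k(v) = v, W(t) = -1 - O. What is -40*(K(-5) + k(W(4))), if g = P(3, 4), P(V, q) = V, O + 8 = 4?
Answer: -600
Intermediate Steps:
O = -4 (O = -8 + 4 = -4)
W(t) = 3 (W(t) = -1 - 1*(-4) = -1 + 4 = 3)
g = 3
K(M) = 12 (K(M) = (1 + 3)*3 = 4*3 = 12)
-40*(K(-5) + k(W(4))) = -40*(12 + 3) = -40*15 = -600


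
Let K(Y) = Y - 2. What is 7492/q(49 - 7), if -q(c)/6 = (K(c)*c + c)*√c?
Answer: -1873*√42/108486 ≈ -0.11189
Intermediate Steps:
K(Y) = -2 + Y
q(c) = -6*√c*(c + c*(-2 + c)) (q(c) = -6*((-2 + c)*c + c)*√c = -6*(c*(-2 + c) + c)*√c = -6*(c + c*(-2 + c))*√c = -6*√c*(c + c*(-2 + c)))
7492/q(49 - 7) = 7492/((6*(49 - 7)^(3/2)*(1 - (49 - 7)))) = 7492/((6*42^(3/2)*(1 - 1*42))) = 7492/((6*(42*√42)*(1 - 42))) = 7492/((6*(42*√42)*(-41))) = 7492/((-10332*√42)) = 7492*(-√42/433944) = -1873*√42/108486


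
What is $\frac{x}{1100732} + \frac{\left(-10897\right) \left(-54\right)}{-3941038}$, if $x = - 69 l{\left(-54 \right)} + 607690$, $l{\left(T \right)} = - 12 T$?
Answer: $\frac{392751288637}{1084506659954} \approx 0.36215$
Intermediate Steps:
$x = 562978$ ($x = - 69 \left(\left(-12\right) \left(-54\right)\right) + 607690 = \left(-69\right) 648 + 607690 = -44712 + 607690 = 562978$)
$\frac{x}{1100732} + \frac{\left(-10897\right) \left(-54\right)}{-3941038} = \frac{562978}{1100732} + \frac{\left(-10897\right) \left(-54\right)}{-3941038} = 562978 \cdot \frac{1}{1100732} + 588438 \left(- \frac{1}{3941038}\right) = \frac{281489}{550366} - \frac{294219}{1970519} = \frac{392751288637}{1084506659954}$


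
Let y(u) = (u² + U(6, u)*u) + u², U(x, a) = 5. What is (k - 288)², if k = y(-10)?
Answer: 19044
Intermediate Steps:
y(u) = 2*u² + 5*u (y(u) = (u² + 5*u) + u² = 2*u² + 5*u)
k = 150 (k = -10*(5 + 2*(-10)) = -10*(5 - 20) = -10*(-15) = 150)
(k - 288)² = (150 - 288)² = (-138)² = 19044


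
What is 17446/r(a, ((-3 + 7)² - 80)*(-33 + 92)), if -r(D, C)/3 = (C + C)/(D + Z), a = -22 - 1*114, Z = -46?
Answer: -793793/5664 ≈ -140.15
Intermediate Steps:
a = -136 (a = -22 - 114 = -136)
r(D, C) = -6*C/(-46 + D) (r(D, C) = -3*(C + C)/(D - 46) = -3*2*C/(-46 + D) = -6*C/(-46 + D))
17446/r(a, ((-3 + 7)² - 80)*(-33 + 92)) = 17446/((-6*((-3 + 7)² - 80)*(-33 + 92)/(-46 - 136))) = 17446/((-6*(4² - 80)*59/(-182))) = 17446/((-6*(16 - 80)*59*(-1/182))) = 17446/((-6*(-64*59)*(-1/182))) = 17446/((-6*(-3776)*(-1/182))) = 17446/(-11328/91) = 17446*(-91/11328) = -793793/5664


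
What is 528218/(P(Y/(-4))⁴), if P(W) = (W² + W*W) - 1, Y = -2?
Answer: 8451488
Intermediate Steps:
P(W) = -1 + 2*W² (P(W) = (W² + W²) - 1 = 2*W² - 1 = -1 + 2*W²)
528218/(P(Y/(-4))⁴) = 528218/((-1 + 2*(-2/(-4))²)⁴) = 528218/((-1 + 2*(-2*(-¼))²)⁴) = 528218/((-1 + 2*(½)²)⁴) = 528218/((-1 + 2*(¼))⁴) = 528218/((-1 + ½)⁴) = 528218/((-½)⁴) = 528218/(1/16) = 528218*16 = 8451488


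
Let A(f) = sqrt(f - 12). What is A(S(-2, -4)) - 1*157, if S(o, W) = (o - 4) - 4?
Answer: -157 + I*sqrt(22) ≈ -157.0 + 4.6904*I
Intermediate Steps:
S(o, W) = -8 + o (S(o, W) = (-4 + o) - 4 = -8 + o)
A(f) = sqrt(-12 + f)
A(S(-2, -4)) - 1*157 = sqrt(-12 + (-8 - 2)) - 1*157 = sqrt(-12 - 10) - 157 = sqrt(-22) - 157 = I*sqrt(22) - 157 = -157 + I*sqrt(22)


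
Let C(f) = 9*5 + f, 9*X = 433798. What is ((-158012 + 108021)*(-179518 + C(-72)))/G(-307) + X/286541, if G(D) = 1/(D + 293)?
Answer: -324057783320705972/2578869 ≈ -1.2566e+11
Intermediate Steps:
X = 433798/9 (X = (⅑)*433798 = 433798/9 ≈ 48200.)
G(D) = 1/(293 + D)
C(f) = 45 + f
((-158012 + 108021)*(-179518 + C(-72)))/G(-307) + X/286541 = ((-158012 + 108021)*(-179518 + (45 - 72)))/(1/(293 - 307)) + (433798/9)/286541 = (-49991*(-179518 - 27))/(1/(-14)) + (433798/9)*(1/286541) = (-49991*(-179545))/(-1/14) + 433798/2578869 = 8975634095*(-14) + 433798/2578869 = -125658877330 + 433798/2578869 = -324057783320705972/2578869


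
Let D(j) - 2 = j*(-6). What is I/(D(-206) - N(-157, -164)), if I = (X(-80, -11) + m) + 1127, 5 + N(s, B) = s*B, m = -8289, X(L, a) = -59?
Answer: 249/845 ≈ 0.29467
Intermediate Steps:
D(j) = 2 - 6*j (D(j) = 2 + j*(-6) = 2 - 6*j)
N(s, B) = -5 + B*s (N(s, B) = -5 + s*B = -5 + B*s)
I = -7221 (I = (-59 - 8289) + 1127 = -8348 + 1127 = -7221)
I/(D(-206) - N(-157, -164)) = -7221/((2 - 6*(-206)) - (-5 - 164*(-157))) = -7221/((2 + 1236) - (-5 + 25748)) = -7221/(1238 - 1*25743) = -7221/(1238 - 25743) = -7221/(-24505) = -7221*(-1/24505) = 249/845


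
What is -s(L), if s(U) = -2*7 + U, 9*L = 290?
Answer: -164/9 ≈ -18.222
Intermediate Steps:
L = 290/9 (L = (⅑)*290 = 290/9 ≈ 32.222)
s(U) = -14 + U
-s(L) = -(-14 + 290/9) = -1*164/9 = -164/9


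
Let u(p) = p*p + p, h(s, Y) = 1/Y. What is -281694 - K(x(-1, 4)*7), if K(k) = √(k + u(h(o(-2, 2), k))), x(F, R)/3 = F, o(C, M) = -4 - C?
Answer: -281694 - I*√9281/21 ≈ -2.8169e+5 - 4.5875*I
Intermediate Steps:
x(F, R) = 3*F
u(p) = p + p² (u(p) = p² + p = p + p²)
K(k) = √(k + (1 + 1/k)/k)
-281694 - K(x(-1, 4)*7) = -281694 - √((1 + (3*(-1))*7 + ((3*(-1))*7)³)/((3*(-1))*7)²) = -281694 - √((1 - 3*7 + (-3*7)³)/(-3*7)²) = -281694 - √((1 - 21 + (-21)³)/(-21)²) = -281694 - √((1 - 21 - 9261)/441) = -281694 - √((1/441)*(-9281)) = -281694 - √(-9281/441) = -281694 - I*√9281/21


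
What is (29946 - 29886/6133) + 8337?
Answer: 234759753/6133 ≈ 38278.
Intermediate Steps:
(29946 - 29886/6133) + 8337 = 183628932/6133 + 8337 = 234759753/6133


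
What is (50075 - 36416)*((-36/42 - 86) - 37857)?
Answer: -3627926013/7 ≈ -5.1828e+8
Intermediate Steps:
(50075 - 36416)*((-36/42 - 86) - 37857) = 13659*((-36*1/42 - 86) - 37857) = 13659*((-6/7 - 86) - 37857) = 13659*(-608/7 - 37857) = 13659*(-265607/7) = -3627926013/7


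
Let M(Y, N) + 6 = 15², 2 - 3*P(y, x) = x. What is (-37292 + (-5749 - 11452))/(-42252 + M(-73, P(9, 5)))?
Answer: 54493/42033 ≈ 1.2964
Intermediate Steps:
P(y, x) = ⅔ - x/3
M(Y, N) = 219 (M(Y, N) = -6 + 15² = -6 + 225 = 219)
(-37292 + (-5749 - 11452))/(-42252 + M(-73, P(9, 5))) = (-37292 + (-5749 - 11452))/(-42252 + 219) = (-37292 - 17201)/(-42033) = -54493*(-1/42033) = 54493/42033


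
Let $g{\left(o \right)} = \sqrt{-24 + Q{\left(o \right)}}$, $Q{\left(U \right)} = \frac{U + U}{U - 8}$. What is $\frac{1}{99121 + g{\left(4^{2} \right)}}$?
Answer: $\frac{99121}{9824972661} - \frac{2 i \sqrt{5}}{9824972661} \approx 1.0089 \cdot 10^{-5} - 4.5518 \cdot 10^{-10} i$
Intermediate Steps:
$Q{\left(U \right)} = \frac{2 U}{-8 + U}$
$g{\left(o \right)} = \sqrt{-24 + \frac{2 o}{-8 + o}}$
$\frac{1}{99121 + g{\left(4^{2} \right)}} = \frac{1}{99121 + \sqrt{2} \sqrt{\frac{96 - 11 \cdot 4^{2}}{-8 + 4^{2}}}} = \frac{1}{99121 + \sqrt{2} \sqrt{\frac{96 - 176}{-8 + 16}}} = \frac{1}{99121 + \sqrt{2} \sqrt{\frac{96 - 176}{8}}} = \frac{1}{99121 + \sqrt{2} \sqrt{\frac{1}{8} \left(-80\right)}} = \frac{1}{99121 + \sqrt{2} \sqrt{-10}} = \frac{1}{99121 + \sqrt{2} i \sqrt{10}} = \frac{1}{99121 + 2 i \sqrt{5}}$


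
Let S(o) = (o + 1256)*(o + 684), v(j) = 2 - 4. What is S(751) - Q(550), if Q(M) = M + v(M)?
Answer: 2879497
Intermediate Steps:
v(j) = -2
S(o) = (684 + o)*(1256 + o) (S(o) = (1256 + o)*(684 + o) = (684 + o)*(1256 + o))
Q(M) = -2 + M (Q(M) = M - 2 = -2 + M)
S(751) - Q(550) = (859104 + 751² + 1940*751) - (-2 + 550) = (859104 + 564001 + 1456940) - 1*548 = 2880045 - 548 = 2879497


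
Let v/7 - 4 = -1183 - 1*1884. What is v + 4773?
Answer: -16668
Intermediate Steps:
v = -21441 (v = 28 + 7*(-1183 - 1*1884) = 28 + 7*(-1183 - 1884) = 28 + 7*(-3067) = 28 - 21469 = -21441)
v + 4773 = -21441 + 4773 = -16668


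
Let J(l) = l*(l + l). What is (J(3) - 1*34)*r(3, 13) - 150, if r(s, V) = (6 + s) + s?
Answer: -342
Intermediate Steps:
J(l) = 2*l**2 (J(l) = l*(2*l) = 2*l**2)
r(s, V) = 6 + 2*s
(J(3) - 1*34)*r(3, 13) - 150 = (2*3**2 - 1*34)*(6 + 2*3) - 150 = (2*9 - 34)*(6 + 6) - 150 = (18 - 34)*12 - 150 = -16*12 - 150 = -192 - 150 = -342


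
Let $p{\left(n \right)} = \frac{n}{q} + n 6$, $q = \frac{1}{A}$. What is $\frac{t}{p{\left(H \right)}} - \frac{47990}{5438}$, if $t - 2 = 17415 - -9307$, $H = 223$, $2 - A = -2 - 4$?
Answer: $- \frac{1124917}{4244359} \approx -0.26504$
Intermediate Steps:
$A = 8$ ($A = 2 - \left(-2 - 4\right) = 2 - -6 = 2 + 6 = 8$)
$q = \frac{1}{8} \approx 0.125$
$p{\left(n \right)} = 14 n$ ($p{\left(n \right)} = n \frac{1}{\frac{1}{8}} + n 6 = n 8 + 6 n = 8 n + 6 n = 14 n$)
$t = 26724$ ($t = 2 + \left(17415 - -9307\right) = 2 + \left(17415 + 9307\right) = 2 + 26722 = 26724$)
$\frac{t}{p{\left(H \right)}} - \frac{47990}{5438} = \frac{26724}{14 \cdot 223} - \frac{47990}{5438} = \frac{26724}{3122} - \frac{23995}{2719} = 26724 \cdot \frac{1}{3122} - \frac{23995}{2719} = \frac{13362}{1561} - \frac{23995}{2719} = - \frac{1124917}{4244359}$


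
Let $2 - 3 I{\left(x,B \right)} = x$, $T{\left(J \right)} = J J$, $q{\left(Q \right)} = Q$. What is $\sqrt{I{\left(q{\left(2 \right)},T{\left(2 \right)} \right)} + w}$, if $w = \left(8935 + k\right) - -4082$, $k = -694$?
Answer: $\sqrt{12323} \approx 111.01$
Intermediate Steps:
$T{\left(J \right)} = J^{2}$
$I{\left(x,B \right)} = \frac{2}{3} - \frac{x}{3}$
$w = 12323$ ($w = \left(8935 - 694\right) - -4082 = 8241 + 4082 = 12323$)
$\sqrt{I{\left(q{\left(2 \right)},T{\left(2 \right)} \right)} + w} = \sqrt{\left(\frac{2}{3} - \frac{2}{3}\right) + 12323} = \sqrt{0 + 12323} = \sqrt{12323}$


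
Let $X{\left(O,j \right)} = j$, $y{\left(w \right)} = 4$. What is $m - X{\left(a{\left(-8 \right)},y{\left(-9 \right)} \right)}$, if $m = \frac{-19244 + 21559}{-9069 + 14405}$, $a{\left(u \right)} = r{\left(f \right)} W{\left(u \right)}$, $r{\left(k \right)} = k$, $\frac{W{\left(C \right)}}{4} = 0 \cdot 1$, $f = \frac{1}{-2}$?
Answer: $- \frac{19029}{5336} \approx -3.5662$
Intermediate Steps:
$f = - \frac{1}{2} \approx -0.5$
$W{\left(C \right)} = 0$ ($W{\left(C \right)} = 4 \cdot 0 \cdot 1 = 4 \cdot 0 = 0$)
$a{\left(u \right)} = 0$ ($a{\left(u \right)} = \left(- \frac{1}{2}\right) 0 = 0$)
$m = \frac{2315}{5336} \approx 0.43385$
$m - X{\left(a{\left(-8 \right)},y{\left(-9 \right)} \right)} = \frac{2315}{5336} - 4 = - \frac{19029}{5336}$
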